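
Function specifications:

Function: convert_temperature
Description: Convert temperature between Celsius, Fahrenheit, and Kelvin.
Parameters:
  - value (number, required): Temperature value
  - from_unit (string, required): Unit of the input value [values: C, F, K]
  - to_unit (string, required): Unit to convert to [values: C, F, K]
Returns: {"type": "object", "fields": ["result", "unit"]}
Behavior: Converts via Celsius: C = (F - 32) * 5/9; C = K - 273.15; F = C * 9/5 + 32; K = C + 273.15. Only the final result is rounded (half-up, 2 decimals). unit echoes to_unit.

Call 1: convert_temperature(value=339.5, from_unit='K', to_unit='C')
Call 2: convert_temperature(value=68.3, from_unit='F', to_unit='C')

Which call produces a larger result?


Call 1:
  To C: 339.5 - 273.15 = 66.35
  Target is C: 66.35
  Round to 2 decimals: 66.35
  -> 66.35 C
Call 2:
  To C: (68.3 - 32) * 5/9 = 20.166667
  Target is C: 20.166667
  Round to 2 decimals: 20.17
  -> 20.17 C
Call 1 (66.35 C)


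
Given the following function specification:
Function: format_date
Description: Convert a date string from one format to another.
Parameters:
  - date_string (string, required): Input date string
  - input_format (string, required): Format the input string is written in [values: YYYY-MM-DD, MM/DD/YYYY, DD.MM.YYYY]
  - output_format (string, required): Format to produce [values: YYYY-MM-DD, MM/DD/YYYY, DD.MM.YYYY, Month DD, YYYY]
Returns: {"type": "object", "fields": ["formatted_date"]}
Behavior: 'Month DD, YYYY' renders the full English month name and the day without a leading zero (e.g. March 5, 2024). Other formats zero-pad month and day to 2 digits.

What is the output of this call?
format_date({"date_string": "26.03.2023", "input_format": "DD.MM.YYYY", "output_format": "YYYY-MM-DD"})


Parse '26.03.2023' as DD.MM.YYYY: year=2023, month=3, day=26
Render as YYYY-MM-DD: 2023-03-26
Output:
{"formatted_date": "2023-03-26"}


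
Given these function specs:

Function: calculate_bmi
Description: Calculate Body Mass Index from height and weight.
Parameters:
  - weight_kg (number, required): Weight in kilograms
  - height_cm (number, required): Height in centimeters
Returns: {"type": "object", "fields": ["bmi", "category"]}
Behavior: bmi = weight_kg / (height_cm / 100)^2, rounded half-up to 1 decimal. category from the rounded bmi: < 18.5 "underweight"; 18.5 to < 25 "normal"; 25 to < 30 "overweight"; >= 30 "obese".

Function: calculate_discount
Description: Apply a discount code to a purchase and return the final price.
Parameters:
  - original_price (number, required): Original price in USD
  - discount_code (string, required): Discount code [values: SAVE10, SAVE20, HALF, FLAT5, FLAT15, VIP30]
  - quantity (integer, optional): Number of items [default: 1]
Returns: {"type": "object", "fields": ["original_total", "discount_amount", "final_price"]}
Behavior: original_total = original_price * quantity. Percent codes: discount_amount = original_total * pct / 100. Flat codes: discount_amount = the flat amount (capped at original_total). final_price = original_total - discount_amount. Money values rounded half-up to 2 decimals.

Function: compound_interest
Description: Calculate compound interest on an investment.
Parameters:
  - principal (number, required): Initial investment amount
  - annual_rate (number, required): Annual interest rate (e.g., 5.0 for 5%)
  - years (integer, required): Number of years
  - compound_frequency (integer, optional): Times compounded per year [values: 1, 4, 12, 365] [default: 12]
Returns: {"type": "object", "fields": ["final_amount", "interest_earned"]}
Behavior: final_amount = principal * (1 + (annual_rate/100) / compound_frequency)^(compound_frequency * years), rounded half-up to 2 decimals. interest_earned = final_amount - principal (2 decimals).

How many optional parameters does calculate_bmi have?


Parameters of calculate_bmi: weight_kg (required), height_cm (required)
Optional count:
0


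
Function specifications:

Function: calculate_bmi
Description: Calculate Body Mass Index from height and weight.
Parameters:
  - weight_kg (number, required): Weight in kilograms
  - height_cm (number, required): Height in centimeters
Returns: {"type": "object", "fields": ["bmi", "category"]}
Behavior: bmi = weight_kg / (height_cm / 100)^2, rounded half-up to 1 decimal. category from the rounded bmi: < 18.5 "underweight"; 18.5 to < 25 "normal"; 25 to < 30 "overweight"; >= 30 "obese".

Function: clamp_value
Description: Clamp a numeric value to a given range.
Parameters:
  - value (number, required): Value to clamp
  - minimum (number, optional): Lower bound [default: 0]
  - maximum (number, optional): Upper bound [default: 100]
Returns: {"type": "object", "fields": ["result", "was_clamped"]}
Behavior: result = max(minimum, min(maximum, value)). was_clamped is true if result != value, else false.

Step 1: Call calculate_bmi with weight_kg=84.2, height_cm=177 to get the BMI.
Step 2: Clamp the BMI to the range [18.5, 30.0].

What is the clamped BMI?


Step 1: calculate_bmi(weight_kg=84.2, height_cm=177)
  height_m = 177 / 100 = 1.77
  bmi = 84.2 / 1.77^2 = 84.2 / 3.1329 = 26.876057 -> 26.9
  25 <= 26.9 < 30 -> overweight
  -> bmi = 26.9
Step 2: clamp_value(value=26.9, minimum=18.5, maximum=30.0)
  result = max(18.5, min(30.0, 26.9)) = max(18.5, 26.9) = 26.9
  was_clamped = (26.9 != 26.9) = false
  -> result = 26.9
26.9


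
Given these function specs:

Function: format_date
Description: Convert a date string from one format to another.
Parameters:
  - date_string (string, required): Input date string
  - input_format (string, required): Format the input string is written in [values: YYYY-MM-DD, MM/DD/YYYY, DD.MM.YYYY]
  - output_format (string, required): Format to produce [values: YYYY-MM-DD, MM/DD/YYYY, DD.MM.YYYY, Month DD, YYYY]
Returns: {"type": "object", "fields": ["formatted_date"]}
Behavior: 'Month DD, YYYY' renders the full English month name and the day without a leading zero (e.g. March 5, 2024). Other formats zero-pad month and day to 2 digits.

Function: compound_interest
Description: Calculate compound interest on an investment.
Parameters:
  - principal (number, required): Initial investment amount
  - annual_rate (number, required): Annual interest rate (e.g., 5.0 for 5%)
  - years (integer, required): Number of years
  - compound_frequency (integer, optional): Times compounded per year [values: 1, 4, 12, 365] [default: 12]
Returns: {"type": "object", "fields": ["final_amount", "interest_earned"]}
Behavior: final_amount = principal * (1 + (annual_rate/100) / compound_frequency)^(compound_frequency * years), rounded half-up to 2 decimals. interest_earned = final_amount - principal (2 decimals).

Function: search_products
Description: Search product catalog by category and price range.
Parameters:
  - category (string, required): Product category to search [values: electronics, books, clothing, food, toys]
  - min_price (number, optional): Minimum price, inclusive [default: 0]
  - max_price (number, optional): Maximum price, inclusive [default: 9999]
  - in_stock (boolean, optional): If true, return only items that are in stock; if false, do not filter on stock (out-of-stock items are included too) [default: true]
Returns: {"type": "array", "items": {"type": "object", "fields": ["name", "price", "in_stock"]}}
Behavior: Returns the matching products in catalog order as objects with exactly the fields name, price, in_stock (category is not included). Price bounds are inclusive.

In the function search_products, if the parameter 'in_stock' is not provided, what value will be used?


The search_products spec declares:
  - in_stock (boolean, optional): If true, return only items that are in stock; if false, do not filter on stock (out-of-stock items are included too) [default: true]
Default:
true


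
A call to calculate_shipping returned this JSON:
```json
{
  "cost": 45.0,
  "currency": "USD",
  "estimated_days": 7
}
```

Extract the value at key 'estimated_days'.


7


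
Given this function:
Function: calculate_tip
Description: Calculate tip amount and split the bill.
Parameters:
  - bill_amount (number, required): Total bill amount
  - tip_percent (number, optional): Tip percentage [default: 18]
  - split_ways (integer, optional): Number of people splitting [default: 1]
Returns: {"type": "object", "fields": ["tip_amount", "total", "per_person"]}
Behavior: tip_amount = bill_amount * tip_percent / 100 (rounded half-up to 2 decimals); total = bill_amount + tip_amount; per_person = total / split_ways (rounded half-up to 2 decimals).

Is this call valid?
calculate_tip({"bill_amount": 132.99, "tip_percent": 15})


Checking all required parameters present and types match... All valid.
Valid


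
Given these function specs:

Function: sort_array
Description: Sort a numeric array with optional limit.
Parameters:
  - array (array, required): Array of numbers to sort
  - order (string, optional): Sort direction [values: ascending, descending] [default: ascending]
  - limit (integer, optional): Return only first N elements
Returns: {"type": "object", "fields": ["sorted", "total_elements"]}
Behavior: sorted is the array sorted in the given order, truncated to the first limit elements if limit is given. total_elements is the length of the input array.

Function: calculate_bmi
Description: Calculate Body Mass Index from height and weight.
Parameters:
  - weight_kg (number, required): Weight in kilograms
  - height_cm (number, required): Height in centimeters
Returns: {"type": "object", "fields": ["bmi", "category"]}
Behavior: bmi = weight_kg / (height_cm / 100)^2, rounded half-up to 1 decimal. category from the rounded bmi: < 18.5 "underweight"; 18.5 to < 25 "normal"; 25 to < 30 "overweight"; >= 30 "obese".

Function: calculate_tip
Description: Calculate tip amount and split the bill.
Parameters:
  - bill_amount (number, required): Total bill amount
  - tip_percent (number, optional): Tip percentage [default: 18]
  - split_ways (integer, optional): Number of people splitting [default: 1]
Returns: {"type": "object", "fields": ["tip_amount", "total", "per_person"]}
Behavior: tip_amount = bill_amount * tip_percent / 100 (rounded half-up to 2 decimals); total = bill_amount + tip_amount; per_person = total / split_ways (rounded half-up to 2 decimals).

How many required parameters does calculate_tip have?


Parameters of calculate_tip: bill_amount (required), tip_percent (optional), split_ways (optional)
Required count:
1


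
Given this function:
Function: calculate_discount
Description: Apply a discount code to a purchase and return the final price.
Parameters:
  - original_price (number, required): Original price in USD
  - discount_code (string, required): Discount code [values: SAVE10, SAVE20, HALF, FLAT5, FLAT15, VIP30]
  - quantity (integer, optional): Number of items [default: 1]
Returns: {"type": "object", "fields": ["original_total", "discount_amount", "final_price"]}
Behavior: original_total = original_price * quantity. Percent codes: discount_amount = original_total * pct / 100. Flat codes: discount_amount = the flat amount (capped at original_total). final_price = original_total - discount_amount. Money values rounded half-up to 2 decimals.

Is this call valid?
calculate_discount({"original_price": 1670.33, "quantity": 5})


Checking required parameters...
Missing required parameter: discount_code
Invalid - missing required parameter 'discount_code'


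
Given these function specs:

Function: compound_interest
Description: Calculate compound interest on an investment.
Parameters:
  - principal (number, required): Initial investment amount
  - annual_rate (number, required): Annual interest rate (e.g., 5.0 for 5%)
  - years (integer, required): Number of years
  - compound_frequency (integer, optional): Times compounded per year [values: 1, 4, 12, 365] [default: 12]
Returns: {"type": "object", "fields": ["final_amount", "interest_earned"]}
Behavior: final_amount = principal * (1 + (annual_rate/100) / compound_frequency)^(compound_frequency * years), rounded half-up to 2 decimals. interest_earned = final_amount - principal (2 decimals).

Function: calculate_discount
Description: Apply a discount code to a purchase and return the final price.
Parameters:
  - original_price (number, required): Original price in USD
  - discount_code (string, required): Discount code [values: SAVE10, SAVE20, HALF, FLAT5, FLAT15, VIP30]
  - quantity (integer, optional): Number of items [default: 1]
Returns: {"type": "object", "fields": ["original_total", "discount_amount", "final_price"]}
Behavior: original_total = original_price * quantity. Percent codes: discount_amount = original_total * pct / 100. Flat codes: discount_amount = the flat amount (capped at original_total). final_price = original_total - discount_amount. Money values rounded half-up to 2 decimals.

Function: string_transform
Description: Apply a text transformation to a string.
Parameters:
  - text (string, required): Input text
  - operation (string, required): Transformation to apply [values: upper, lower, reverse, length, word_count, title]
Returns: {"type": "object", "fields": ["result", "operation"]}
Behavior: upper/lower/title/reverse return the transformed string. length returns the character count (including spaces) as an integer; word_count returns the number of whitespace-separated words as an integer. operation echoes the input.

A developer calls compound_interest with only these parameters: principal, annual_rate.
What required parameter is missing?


Required parameters: principal, annual_rate, years
Provided: principal, annual_rate
Missing: years
years


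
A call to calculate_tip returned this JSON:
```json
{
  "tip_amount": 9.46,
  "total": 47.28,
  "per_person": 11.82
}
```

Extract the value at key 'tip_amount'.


9.46


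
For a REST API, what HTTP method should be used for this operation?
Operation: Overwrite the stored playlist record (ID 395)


GET = read, POST = create, PUT = update/replace, DELETE = remove
This operation is an update/replace.
PUT


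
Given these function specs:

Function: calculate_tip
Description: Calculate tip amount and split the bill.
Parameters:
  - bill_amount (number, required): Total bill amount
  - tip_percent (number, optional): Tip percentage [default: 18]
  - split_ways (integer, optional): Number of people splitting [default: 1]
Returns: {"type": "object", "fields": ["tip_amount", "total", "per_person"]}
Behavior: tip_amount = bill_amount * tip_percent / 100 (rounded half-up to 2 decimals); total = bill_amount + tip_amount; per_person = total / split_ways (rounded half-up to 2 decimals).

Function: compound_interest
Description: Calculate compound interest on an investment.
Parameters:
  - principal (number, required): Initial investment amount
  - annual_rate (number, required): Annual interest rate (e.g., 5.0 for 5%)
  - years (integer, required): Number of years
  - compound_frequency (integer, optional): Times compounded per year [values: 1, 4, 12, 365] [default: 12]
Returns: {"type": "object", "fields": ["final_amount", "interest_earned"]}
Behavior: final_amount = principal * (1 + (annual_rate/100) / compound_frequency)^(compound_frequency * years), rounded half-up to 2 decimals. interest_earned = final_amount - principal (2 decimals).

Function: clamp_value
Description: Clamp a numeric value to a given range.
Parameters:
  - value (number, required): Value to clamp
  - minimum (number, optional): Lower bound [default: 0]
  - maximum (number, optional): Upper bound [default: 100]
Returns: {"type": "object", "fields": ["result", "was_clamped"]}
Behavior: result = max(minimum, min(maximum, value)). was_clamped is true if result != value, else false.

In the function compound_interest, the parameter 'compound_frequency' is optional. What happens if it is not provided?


The compound_interest spec declares:
  - compound_frequency (integer, optional): Times compounded per year [values: 1, 4, 12, 365] [default: 12]
It defaults to 12


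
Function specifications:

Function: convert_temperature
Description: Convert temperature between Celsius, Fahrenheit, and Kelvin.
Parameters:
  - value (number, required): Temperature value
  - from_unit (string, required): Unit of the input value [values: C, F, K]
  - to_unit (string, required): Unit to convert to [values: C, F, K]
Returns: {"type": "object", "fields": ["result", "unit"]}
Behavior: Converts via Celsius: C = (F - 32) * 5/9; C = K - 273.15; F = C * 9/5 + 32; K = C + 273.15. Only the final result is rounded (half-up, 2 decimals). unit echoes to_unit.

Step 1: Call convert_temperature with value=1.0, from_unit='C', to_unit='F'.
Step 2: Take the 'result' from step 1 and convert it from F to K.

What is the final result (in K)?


Step 1: convert_temperature(value=1.0, from_unit=C, to_unit=F)
  Input already in C: 1
  To F: 1 * 9/5 + 32 = 33.8
  Round to 2 decimals: 33.8
  -> result = 33.8 F
Step 2: convert_temperature(value=33.8, from_unit=F, to_unit=K)
  To C: (33.8 - 32) * 5/9 = 1
  To K: 1 + 273.15 = 274.15
  Round to 2 decimals: 274.15
  -> result = 274.15 K
274.15 K


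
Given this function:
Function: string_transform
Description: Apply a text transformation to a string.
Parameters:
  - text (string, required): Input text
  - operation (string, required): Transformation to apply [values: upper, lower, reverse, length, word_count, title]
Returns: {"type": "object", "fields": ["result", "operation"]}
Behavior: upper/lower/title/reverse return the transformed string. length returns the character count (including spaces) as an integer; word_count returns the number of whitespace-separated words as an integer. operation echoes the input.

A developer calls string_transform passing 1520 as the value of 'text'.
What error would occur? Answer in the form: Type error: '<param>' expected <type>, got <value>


Spec: 'text' is declared as string; 1520 is an integer.
Type error: 'text' expected string, got 1520


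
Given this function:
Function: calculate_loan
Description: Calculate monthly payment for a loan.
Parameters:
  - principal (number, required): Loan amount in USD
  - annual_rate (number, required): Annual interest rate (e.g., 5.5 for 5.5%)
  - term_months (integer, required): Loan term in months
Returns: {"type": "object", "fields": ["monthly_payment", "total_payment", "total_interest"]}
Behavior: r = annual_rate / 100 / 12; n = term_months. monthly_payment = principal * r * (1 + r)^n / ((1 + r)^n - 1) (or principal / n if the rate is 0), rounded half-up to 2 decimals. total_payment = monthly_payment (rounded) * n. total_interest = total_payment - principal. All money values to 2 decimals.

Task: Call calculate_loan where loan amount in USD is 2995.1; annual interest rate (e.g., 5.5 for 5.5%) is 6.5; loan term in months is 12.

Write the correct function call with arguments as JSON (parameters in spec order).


Mapping each described value to its parameter name:
  'Loan amount in USD' -> principal = 2995.1
  'Annual interest rate (e.g., 5.5 for 5.5%)' -> annual_rate = 6.5
  'Loan term in months' -> term_months = 12
calculate_loan({"principal": 2995.1, "annual_rate": 6.5, "term_months": 12})


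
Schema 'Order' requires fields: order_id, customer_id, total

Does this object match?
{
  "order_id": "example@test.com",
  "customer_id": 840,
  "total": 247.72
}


Checking required fields... All present.
Valid - all required fields present


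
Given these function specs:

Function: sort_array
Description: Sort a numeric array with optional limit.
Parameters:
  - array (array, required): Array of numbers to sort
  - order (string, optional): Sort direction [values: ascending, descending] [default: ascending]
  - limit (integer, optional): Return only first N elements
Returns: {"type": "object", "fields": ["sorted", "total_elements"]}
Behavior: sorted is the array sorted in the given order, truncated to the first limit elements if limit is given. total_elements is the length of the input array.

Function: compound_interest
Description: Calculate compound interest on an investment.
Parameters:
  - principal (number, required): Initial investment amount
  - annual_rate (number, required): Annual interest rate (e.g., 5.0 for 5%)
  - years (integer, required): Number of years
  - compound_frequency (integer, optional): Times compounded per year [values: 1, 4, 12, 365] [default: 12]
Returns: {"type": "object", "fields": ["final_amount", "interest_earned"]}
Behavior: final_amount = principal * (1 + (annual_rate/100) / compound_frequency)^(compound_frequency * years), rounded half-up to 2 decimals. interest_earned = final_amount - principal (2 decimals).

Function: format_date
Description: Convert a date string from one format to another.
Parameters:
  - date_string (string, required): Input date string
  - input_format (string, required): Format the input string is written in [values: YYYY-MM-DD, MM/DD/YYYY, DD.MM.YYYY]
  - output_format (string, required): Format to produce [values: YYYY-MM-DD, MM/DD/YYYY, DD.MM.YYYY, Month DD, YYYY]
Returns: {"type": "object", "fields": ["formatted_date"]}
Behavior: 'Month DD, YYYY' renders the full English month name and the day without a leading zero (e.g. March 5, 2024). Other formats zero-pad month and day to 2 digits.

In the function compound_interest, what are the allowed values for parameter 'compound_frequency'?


The compound_interest spec declares:
  - compound_frequency (integer, optional): Times compounded per year [values: 1, 4, 12, 365] [default: 12]
Allowed values:
1, 4, 12, 365


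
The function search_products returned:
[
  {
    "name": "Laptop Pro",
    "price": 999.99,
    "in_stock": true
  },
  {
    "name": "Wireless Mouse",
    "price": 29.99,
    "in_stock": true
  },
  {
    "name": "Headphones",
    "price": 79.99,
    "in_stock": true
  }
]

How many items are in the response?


Items: Laptop Pro, Wireless Mouse, Headphones
3


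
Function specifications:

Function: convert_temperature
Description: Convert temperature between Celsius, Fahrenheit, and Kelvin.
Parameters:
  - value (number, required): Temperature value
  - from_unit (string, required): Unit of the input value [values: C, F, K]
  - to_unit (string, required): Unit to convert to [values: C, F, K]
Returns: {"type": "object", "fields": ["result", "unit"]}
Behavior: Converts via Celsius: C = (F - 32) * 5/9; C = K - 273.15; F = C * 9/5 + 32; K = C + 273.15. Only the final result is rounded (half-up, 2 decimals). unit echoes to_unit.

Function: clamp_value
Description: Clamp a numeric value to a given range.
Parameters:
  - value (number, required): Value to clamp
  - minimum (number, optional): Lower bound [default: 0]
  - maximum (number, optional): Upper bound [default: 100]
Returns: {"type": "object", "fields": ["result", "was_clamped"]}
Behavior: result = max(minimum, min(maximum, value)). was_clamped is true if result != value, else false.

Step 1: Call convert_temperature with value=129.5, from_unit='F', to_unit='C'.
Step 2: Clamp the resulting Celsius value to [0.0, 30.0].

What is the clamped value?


Step 1: convert_temperature(value=129.5, from_unit=F, to_unit=C)
  To C: (129.5 - 32) * 5/9 = 54.166667
  Target is C: 54.166667
  Round to 2 decimals: 54.17
  -> result = 54.17 C
Step 2: clamp_value(value=54.17, minimum=0.0, maximum=30.0)
  result = max(0.0, min(30.0, 54.17)) = max(0.0, 30.0) = 30.0
  was_clamped = (30.0 != 54.17) = true
  -> result = 30.0
30.0


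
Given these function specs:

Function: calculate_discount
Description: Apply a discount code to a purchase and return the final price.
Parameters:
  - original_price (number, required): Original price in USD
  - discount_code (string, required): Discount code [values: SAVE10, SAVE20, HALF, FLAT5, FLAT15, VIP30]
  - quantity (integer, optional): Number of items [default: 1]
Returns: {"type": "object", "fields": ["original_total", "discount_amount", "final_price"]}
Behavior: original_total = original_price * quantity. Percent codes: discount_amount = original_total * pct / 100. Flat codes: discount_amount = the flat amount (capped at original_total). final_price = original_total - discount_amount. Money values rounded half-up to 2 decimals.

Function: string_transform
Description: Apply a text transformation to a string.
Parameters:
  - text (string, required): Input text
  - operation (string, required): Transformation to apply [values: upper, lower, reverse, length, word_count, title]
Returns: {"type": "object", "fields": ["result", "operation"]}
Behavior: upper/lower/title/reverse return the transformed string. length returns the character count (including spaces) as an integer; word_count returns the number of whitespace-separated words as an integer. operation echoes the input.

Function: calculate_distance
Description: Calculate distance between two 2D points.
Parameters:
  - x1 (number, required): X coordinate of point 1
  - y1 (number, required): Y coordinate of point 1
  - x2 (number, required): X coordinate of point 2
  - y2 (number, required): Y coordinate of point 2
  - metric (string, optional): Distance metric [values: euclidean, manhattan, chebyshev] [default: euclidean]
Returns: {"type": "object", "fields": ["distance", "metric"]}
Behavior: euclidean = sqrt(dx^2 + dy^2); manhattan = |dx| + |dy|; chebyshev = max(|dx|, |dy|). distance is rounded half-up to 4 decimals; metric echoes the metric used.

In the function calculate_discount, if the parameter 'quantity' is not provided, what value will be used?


The calculate_discount spec declares:
  - quantity (integer, optional): Number of items [default: 1]
Default:
1


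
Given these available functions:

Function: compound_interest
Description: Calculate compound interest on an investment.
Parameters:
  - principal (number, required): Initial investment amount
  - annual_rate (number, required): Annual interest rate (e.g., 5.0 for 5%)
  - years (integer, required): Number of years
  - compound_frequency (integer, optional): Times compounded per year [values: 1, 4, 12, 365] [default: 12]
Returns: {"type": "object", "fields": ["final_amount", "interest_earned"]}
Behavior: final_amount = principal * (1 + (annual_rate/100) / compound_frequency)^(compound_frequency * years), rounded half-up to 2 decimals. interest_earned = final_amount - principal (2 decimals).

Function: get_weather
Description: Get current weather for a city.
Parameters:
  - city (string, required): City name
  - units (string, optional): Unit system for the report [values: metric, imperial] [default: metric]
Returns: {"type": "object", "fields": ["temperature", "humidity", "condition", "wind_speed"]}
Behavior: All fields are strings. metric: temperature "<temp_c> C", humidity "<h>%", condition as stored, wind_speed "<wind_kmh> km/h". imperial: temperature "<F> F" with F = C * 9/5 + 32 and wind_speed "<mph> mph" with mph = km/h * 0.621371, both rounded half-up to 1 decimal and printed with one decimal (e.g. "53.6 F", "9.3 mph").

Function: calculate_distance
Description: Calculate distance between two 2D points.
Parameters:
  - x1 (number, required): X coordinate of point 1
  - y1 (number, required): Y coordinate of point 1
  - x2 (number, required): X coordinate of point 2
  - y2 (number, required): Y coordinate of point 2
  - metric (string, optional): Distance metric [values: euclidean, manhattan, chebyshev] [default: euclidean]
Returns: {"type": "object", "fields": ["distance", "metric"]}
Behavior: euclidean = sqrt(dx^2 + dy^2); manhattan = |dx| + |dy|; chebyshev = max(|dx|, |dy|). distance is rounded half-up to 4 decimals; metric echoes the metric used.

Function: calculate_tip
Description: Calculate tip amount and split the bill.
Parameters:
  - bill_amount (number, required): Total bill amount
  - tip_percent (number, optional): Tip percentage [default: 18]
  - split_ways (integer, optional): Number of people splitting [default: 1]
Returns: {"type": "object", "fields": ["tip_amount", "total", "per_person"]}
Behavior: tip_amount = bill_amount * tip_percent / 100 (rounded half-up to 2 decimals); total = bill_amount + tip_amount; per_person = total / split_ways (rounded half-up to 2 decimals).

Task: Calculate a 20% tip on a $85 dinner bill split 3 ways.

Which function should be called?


The task needs a function whose description is: Calculate tip amount and split the bill.
calculate_tip


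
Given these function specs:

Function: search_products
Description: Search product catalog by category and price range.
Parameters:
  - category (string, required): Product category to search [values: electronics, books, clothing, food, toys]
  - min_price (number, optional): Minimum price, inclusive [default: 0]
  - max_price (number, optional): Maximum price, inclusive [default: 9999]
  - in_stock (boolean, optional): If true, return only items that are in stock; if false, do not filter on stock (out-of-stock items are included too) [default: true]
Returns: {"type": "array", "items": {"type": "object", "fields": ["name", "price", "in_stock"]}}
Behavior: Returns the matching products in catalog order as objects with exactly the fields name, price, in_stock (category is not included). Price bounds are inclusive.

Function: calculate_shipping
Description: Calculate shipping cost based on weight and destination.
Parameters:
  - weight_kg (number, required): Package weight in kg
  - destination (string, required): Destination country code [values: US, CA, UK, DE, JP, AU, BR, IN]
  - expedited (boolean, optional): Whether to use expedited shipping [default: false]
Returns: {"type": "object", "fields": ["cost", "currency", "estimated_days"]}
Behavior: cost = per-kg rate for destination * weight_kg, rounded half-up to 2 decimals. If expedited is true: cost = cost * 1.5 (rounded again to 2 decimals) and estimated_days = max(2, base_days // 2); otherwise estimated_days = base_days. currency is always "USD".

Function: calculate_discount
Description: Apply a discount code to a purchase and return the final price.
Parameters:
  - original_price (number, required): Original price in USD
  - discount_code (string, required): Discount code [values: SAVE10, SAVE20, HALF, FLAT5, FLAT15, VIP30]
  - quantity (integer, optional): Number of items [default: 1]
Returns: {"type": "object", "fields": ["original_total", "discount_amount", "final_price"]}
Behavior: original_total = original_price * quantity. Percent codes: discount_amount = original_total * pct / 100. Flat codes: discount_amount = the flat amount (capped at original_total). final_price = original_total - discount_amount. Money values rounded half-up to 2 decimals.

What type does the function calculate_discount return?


The calculate_discount spec declares Returns: {"type": "object", "fields": ["original_total", "discount_amount", "final_price"]}
Type:
object


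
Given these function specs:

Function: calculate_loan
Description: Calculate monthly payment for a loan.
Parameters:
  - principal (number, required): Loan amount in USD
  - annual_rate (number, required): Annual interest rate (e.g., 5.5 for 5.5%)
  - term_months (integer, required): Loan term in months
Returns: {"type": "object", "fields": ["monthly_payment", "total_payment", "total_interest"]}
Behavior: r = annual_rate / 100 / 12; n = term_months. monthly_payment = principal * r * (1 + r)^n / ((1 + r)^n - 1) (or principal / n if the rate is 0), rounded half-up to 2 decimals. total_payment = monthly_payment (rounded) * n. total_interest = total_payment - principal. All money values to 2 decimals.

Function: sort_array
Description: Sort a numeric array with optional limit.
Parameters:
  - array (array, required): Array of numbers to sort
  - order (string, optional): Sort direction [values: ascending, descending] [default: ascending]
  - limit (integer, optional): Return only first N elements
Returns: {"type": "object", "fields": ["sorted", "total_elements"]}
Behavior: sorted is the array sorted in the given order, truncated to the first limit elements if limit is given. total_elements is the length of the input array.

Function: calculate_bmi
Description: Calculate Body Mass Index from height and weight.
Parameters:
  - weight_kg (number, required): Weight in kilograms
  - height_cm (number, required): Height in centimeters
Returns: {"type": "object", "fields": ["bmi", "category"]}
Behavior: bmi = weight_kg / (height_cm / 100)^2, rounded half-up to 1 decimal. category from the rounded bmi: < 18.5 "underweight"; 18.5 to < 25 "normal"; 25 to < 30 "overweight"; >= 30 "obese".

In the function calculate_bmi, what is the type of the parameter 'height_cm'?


The calculate_bmi spec declares:
  - height_cm (number, required): Height in centimeters
Type:
number


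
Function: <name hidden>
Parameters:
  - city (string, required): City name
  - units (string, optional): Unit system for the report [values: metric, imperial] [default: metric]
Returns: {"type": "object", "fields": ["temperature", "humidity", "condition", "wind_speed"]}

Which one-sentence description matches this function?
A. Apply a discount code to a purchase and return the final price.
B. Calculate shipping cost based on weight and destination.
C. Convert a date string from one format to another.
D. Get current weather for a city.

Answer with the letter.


Parameters city, units and return ["temperature", "humidity", "condition", "wind_speed"] fit: Get current weather for a city.
D


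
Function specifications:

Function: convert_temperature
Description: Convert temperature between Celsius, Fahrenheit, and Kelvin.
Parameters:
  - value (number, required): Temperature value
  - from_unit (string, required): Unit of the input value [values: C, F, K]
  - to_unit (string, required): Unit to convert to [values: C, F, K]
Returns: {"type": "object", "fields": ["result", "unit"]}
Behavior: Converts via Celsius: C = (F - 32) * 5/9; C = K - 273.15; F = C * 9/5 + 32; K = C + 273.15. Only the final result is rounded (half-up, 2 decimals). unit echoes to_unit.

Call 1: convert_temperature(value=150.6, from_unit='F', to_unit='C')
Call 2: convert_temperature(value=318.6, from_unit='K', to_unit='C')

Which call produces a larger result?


Call 1:
  To C: (150.6 - 32) * 5/9 = 65.888889
  Target is C: 65.888889
  Round to 2 decimals: 65.89
  -> 65.89 C
Call 2:
  To C: 318.6 - 273.15 = 45.45
  Target is C: 45.45
  Round to 2 decimals: 45.45
  -> 45.45 C
Call 1 (65.89 C)


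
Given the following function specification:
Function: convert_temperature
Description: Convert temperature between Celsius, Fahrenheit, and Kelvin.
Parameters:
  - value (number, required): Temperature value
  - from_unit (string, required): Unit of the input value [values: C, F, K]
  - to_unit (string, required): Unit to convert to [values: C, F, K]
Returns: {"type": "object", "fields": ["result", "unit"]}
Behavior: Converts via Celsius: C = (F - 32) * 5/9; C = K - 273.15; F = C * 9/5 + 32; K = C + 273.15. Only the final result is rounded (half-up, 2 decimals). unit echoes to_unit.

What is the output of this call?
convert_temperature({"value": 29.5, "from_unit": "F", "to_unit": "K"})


To C: (29.5 - 32) * 5/9 = -1.388889
To K: -1.388889 + 273.15 = 271.761111
Round to 2 decimals: 271.76
Output:
{"result": 271.76, "unit": "K"}


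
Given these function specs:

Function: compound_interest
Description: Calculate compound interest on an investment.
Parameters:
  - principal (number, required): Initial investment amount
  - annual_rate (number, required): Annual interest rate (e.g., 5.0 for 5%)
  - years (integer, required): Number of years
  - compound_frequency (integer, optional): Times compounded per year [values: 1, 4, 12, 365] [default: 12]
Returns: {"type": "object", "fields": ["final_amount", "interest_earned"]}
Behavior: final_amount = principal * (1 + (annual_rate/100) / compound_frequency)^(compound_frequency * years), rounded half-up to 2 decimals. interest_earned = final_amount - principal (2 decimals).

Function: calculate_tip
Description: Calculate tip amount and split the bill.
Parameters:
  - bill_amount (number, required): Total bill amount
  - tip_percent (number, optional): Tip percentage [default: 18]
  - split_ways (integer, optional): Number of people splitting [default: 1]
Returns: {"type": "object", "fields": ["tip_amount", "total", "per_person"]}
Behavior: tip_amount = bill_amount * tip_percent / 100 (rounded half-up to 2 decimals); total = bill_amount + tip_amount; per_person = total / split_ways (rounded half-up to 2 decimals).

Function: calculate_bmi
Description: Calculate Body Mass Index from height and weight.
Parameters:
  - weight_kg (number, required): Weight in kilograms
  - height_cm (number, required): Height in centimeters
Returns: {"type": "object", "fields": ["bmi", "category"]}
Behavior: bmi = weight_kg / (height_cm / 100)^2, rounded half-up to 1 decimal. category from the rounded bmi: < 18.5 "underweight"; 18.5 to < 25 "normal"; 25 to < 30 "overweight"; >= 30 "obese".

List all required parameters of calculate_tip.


Parameters of calculate_tip and their required/optional flag:
  bill_amount: required
  tip_percent: optional
  split_ways: optional
bill_amount


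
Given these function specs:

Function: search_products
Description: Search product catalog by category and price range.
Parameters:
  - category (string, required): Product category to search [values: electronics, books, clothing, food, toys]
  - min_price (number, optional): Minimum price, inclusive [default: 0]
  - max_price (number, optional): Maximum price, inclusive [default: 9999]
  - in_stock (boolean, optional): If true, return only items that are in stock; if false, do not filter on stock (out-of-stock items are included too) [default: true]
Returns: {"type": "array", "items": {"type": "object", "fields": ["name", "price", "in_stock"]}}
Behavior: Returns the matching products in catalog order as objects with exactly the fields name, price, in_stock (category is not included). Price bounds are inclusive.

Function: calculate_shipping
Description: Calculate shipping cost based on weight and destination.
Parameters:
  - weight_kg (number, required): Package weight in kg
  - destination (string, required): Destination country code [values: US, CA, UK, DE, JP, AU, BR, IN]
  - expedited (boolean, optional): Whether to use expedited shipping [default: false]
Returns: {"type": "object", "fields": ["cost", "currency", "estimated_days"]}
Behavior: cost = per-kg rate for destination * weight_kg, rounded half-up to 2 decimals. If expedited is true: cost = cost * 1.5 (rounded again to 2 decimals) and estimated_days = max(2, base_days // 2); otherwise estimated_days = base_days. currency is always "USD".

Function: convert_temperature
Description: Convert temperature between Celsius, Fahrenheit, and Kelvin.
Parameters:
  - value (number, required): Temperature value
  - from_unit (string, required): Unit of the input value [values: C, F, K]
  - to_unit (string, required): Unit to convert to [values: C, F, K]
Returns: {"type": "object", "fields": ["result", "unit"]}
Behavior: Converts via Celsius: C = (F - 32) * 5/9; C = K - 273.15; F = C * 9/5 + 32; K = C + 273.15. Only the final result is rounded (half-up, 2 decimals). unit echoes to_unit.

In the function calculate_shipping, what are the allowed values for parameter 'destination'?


The calculate_shipping spec declares:
  - destination (string, required): Destination country code [values: US, CA, UK, DE, JP, AU, BR, IN]
Allowed values:
US, CA, UK, DE, JP, AU, BR, IN


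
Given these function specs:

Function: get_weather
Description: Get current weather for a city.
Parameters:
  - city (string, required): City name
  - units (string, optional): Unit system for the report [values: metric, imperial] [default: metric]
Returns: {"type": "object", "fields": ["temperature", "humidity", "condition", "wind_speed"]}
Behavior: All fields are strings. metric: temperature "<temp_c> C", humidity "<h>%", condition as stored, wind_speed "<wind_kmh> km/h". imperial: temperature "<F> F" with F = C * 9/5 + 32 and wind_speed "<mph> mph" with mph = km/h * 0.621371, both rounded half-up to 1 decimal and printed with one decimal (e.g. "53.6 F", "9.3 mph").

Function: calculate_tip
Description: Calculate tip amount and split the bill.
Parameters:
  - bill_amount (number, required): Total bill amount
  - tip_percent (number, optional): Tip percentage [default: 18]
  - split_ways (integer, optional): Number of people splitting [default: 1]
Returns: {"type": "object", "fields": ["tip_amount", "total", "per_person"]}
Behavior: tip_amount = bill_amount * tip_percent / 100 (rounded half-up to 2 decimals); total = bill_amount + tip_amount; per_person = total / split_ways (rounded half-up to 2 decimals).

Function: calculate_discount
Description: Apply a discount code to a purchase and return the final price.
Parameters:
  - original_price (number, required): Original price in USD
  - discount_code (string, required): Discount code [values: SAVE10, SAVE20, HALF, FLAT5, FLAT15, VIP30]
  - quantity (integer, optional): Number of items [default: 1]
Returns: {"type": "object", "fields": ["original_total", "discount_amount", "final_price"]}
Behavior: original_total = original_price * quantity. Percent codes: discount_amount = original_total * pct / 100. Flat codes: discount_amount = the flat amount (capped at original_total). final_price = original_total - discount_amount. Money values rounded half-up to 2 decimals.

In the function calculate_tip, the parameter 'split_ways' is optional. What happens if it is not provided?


The calculate_tip spec declares:
  - split_ways (integer, optional): Number of people splitting [default: 1]
It defaults to 1
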